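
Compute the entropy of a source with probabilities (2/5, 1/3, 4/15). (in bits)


H = -sum(p_i * log2(p_i)). Terms: -(2/5)*log2(2/5) = 0.528771; -(1/3)*log2(1/3) = 0.528321; -(4/15)*log2(4/15) = 0.508504. H = 0.528771 + 0.528321 + 0.508504 = 1.5656

1.5656 bits


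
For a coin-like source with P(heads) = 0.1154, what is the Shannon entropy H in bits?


H = -p*log2(p) - (1-p)*log2(1-p). -0.1154*log2(0.1154) = 0.359504; -0.8846*log2(0.8846) = 0.156488. H = 0.359504 + 0.156488 = 0.516

0.516 bits


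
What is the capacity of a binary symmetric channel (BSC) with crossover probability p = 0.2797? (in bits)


H(p) = -p*log2(p) - (1-p)*log2(1-p) = -0.2797*log2(0.2797) - 0.7203*log2(0.7203) = 0.514102 + 0.340940 = 0.855. C = 1 - H(p) = 1 - 0.855 = 0.145

0.145 bits


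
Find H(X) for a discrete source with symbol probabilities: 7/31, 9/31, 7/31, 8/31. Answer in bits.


H = -sum(p_i * log2(p_i)). Terms: -(7/31)*log2(7/31) = 0.484771; -(9/31)*log2(9/31) = 0.518014; -(7/31)*log2(7/31) = 0.484771; -(8/31)*log2(8/31) = 0.504309. H = 0.484771 + 0.518014 + 0.484771 + 0.504309 = 1.9919

1.9919 bits


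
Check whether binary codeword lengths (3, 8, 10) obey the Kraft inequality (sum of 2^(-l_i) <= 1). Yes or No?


Kraft sum = sum(2^(-l_i)) = 0.1299, need <= 1. Result: satisfied (a binary prefix-free code with these lengths exists)

Yes


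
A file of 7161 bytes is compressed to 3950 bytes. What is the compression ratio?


Ratio = original / compressed = 7161 / 3950 = 1.8129

1.8129


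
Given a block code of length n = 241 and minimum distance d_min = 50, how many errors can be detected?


Detection capability = d_min - 1 = 50 - 1 = 49

49 errors


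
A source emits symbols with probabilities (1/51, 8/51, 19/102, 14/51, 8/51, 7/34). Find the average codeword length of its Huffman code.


Huffman construction (repeatedly merge the two least-probable nodes; each merge adds 1 bit to every symbol beneath it): 1/51 + 8/51 = 3/17; 8/51 + 3/17 = 1/3; 19/102 + 7/34 = 20/51; 14/51 + 1/3 = 31/51; 20/51 + 31/51 = 1. Resulting codeword lengths (in the order the probabilities were given): (4, 4, 2, 2, 3, 2). L_avg = sum(p_i * l_i) = 1/51*4 + 8/51*4 + 19/102*2 + 14/51*2 + 8/51*3 + 7/34*2 = 128/51 = 2.5098

2.5098 bits


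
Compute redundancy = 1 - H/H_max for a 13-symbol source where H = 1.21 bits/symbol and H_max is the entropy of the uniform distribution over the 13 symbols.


H_max = log2(K) = log2(13) = 3.7004 bits/symbol. Redundancy = 1 - H/H_max = 1 - 1.21/3.7004 = 1 - 0.327 = 0.673

0.673


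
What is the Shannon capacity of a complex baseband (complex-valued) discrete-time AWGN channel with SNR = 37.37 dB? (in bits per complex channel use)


SNR_linear = 10^(37.37/10) = 5457.5786; C = log2(1 + SNR_linear) = log2(1 + 5457.5786) = 12.4143

12.4143 bits/channel use


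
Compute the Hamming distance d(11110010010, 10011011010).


Count differing positions: . ^ ^ . ^ . . ^ . . . = 4 differences

4


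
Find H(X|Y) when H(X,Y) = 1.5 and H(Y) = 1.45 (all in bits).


H(X|Y) = H(X,Y) - H(Y) = 1.5 - 1.45 = 0.05

0.05 bits


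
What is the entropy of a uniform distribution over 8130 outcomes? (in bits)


H = log2(n) = log2(8130) = 12.989

12.989 bits


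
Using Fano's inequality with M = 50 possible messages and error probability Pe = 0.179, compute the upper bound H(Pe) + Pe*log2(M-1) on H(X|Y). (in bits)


H(Pe) = -Pe*log2(Pe) - (1-Pe)*log2(1-Pe) = -0.179*log2(0.179) - 0.821*log2(0.821) = 0.444272 + 0.233612 = 0.6779. Pe*log2(M-1) = 0.179*log2(49) = 1.005033. Bound = H(Pe) + Pe*log2(M-1) = 0.444272 + 0.233612 + 1.005033 = 1.6829

1.6829 bits


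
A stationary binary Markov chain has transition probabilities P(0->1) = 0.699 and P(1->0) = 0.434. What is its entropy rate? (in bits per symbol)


Stationary distribution: pi_0 = p10/(p01+p10) = 0.3831, pi_1 = 0.6169. Entropy rate H' = pi_0*H(p01) + pi_1*H(p10) = 0.3831*0.8825 + 0.6169*0.9874 = 0.9472

0.9472 bits/symbol


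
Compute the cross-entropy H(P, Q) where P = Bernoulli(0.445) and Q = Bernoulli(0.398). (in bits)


H(P,Q) = -p*log2(q) - (1-p)*log2(1-q). -0.445*log2(0.398) = 0.591476; -0.555*log2(0.602) = 0.406351. H(P,Q) = 0.591476 + 0.406351 = 0.9978

0.9978 bits


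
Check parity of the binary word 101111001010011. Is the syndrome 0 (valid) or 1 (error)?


Syndrome = XOR of all bits = 1 XOR 0 XOR 1 XOR 1 XOR 1 XOR 1 XOR 0 XOR 0 XOR 1 XOR 0 XOR 1 XOR 0 XOR 0 XOR 1 XOR 1 = 1

1


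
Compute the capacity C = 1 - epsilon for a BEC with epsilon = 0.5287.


C = 1 - epsilon = 1 - 0.5287 = 0.4713

0.4713 bits


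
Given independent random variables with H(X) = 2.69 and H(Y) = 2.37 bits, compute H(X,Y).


For independent variables, H(X,Y) = H(X) + H(Y) = 2.69 + 2.37 = 5.06

5.06 bits


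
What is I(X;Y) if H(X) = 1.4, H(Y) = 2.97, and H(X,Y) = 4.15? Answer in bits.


I(X;Y) = H(X) + H(Y) - H(X,Y) = 1.4 + 2.97 - 4.15 = 0.22

0.22 bits


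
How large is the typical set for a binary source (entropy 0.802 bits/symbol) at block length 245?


log2|A_typical| = nH = 245 * 0.802 = 196.49, so |A_typical| ~ 2^196.49 = 1.411e+59

1.411e+59


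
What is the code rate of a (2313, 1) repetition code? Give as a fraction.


Rate = k/n = 1/2313

1/2313


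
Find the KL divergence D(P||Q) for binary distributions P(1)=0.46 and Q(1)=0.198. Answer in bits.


KL = p*log2(p/q) + (1-p)*log2((1-p)/(1-q)) = 0.46*log2(0.46/0.198) + 0.54*log2(0.54/0.802) = 0.2513

0.2513 bits


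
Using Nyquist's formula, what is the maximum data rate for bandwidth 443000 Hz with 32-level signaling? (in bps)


Rate = 2 * B * log2(M) = 2 * 443000 * 5.0 = 4430000.0

4430000.0 bps


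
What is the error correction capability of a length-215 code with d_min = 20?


Correction capability = floor((d-1)/2) = floor((20-1)/2) = 9

9 errors


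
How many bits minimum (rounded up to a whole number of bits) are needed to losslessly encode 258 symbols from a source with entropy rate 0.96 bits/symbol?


Minimum bits >= n * H = 258 * 0.96 = 247.68, rounded up to a whole number of bits = 248

248 bits


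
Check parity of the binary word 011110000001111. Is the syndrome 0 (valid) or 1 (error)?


Syndrome = XOR of all bits = 0 XOR 1 XOR 1 XOR 1 XOR 1 XOR 0 XOR 0 XOR 0 XOR 0 XOR 0 XOR 0 XOR 1 XOR 1 XOR 1 XOR 1 = 0

0


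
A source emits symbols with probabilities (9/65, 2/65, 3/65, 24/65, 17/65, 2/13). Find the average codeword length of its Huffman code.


Huffman construction (repeatedly merge the two least-probable nodes; each merge adds 1 bit to every symbol beneath it): 2/65 + 3/65 = 1/13; 1/13 + 9/65 = 14/65; 2/13 + 14/65 = 24/65; 17/65 + 24/65 = 41/65; 24/65 + 41/65 = 1. Resulting codeword lengths (in the order the probabilities were given): (3, 4, 4, 2, 2, 2). L_avg = sum(p_i * l_i) = 9/65*3 + 2/65*4 + 3/65*4 + 24/65*2 + 17/65*2 + 2/13*2 = 149/65 = 2.2923

2.2923 bits


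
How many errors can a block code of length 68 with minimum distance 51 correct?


Correction capability = floor((d-1)/2) = floor((51-1)/2) = 25

25 errors


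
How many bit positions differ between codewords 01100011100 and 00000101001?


Count differing positions: . ^ ^ . . ^ ^ . ^ . ^ = 6 differences

6


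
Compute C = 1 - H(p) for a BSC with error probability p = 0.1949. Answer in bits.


H(p) = -p*log2(p) - (1-p)*log2(1-p) = -0.1949*log2(0.1949) - 0.8051*log2(0.8051) = 0.459807 + 0.251803 = 0.7116. C = 1 - H(p) = 1 - 0.7116 = 0.2884

0.2884 bits


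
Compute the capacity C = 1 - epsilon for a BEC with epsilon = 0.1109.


C = 1 - epsilon = 1 - 0.1109 = 0.8891

0.8891 bits


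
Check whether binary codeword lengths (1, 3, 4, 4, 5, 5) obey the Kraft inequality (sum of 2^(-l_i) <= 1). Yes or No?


Kraft sum = sum(2^(-l_i)) = 0.8125, need <= 1. Result: satisfied (a binary prefix-free code with these lengths exists)

Yes


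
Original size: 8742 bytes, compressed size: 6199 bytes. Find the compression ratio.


Ratio = original / compressed = 8742 / 6199 = 1.4102

1.4102


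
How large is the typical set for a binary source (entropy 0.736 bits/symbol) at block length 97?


log2|A_typical| = nH = 97 * 0.736 = 71.392, so |A_typical| ~ 2^71.392 = 3.098e+21

3.098e+21


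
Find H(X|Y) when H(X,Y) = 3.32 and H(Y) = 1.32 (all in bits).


H(X|Y) = H(X,Y) - H(Y) = 3.32 - 1.32 = 2.0

2.0 bits


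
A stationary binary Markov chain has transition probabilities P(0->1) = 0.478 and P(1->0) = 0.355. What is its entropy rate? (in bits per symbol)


Stationary distribution: pi_0 = p10/(p01+p10) = 0.4262, pi_1 = 0.5738. Entropy rate H' = pi_0*H(p01) + pi_1*H(p10) = 0.4262*0.9986 + 0.5738*0.9385 = 0.9641

0.9641 bits/symbol


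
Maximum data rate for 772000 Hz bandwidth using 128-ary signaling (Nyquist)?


Rate = 2 * B * log2(M) = 2 * 772000 * 7.0 = 10808000.0

10808000.0 bps


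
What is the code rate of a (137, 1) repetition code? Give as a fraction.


Rate = k/n = 1/137

1/137


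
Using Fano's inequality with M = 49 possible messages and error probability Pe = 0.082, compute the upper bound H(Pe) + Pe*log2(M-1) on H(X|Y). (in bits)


H(Pe) = -Pe*log2(Pe) - (1-Pe)*log2(1-Pe) = -0.082*log2(0.082) - 0.918*log2(0.918) = 0.295875 + 0.113312 = 0.4092. Pe*log2(M-1) = 0.082*log2(48) = 0.457967. Bound = H(Pe) + Pe*log2(M-1) = 0.295875 + 0.113312 + 0.457967 = 0.8672

0.8672 bits


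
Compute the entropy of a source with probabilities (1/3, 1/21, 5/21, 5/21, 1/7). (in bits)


H = -sum(p_i * log2(p_i)). Terms: -(1/3)*log2(1/3) = 0.528321; -(1/21)*log2(1/21) = 0.209158; -(5/21)*log2(5/21) = 0.492950; -(5/21)*log2(5/21) = 0.492950; -(1/7)*log2(1/7) = 0.401051. H = 0.528321 + 0.209158 + 0.492950 + 0.492950 + 0.401051 = 2.1244

2.1244 bits


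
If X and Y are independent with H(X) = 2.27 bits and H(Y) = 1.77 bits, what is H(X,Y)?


For independent variables, H(X,Y) = H(X) + H(Y) = 2.27 + 1.77 = 4.04

4.04 bits


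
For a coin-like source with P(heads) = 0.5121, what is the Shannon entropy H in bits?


H = -p*log2(p) - (1-p)*log2(1-p). -0.5121*log2(0.5121) = 0.494434; -0.4879*log2(0.4879) = 0.505144. H = 0.494434 + 0.505144 = 0.9996

0.9996 bits


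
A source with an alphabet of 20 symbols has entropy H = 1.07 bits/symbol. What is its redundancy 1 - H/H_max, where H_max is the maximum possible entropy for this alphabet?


H_max = log2(K) = log2(20) = 4.3219 bits/symbol. Redundancy = 1 - H/H_max = 1 - 1.07/4.3219 = 1 - 0.2476 = 0.7524

0.7524


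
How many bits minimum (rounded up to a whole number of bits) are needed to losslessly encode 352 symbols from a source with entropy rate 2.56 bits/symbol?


Minimum bits >= n * H = 352 * 2.56 = 901.12, rounded up to a whole number of bits = 902

902 bits


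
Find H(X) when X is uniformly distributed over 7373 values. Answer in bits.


H = log2(n) = log2(7373) = 12.848

12.848 bits


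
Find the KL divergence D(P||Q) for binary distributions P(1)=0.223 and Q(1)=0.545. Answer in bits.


KL = p*log2(p/q) + (1-p)*log2((1-p)/(1-q)) = 0.223*log2(0.223/0.545) + 0.777*log2(0.777/0.455) = 0.3124

0.3124 bits


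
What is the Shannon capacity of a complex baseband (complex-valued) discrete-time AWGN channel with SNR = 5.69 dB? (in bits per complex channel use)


SNR_linear = 10^(5.69/10) = 3.7068; C = log2(1 + SNR_linear) = log2(1 + 3.7068) = 2.2347

2.2347 bits/channel use


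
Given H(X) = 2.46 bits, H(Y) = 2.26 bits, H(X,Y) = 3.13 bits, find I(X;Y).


I(X;Y) = H(X) + H(Y) - H(X,Y) = 2.46 + 2.26 - 3.13 = 1.59

1.59 bits


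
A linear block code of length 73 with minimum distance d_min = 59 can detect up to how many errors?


Detection capability = d_min - 1 = 59 - 1 = 58

58 errors


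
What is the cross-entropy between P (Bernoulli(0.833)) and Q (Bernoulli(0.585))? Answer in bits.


H(P,Q) = -p*log2(q) - (1-p)*log2(1-q). -0.833*log2(0.585) = 0.644318; -0.167*log2(0.415) = 0.211892. H(P,Q) = 0.644318 + 0.211892 = 0.8562

0.8562 bits


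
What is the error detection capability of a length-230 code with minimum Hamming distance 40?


Detection capability = d_min - 1 = 40 - 1 = 39

39 errors


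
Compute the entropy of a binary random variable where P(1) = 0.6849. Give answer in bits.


H = -p*log2(p) - (1-p)*log2(1-p). -0.6849*log2(0.6849) = 0.373979; -0.3151*log2(0.3151) = 0.524994. H = 0.373979 + 0.524994 = 0.899

0.899 bits


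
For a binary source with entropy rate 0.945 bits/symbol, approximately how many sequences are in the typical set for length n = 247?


log2|A_typical| = nH = 247 * 0.945 = 233.415, so |A_typical| ~ 2^233.415 = 1.840e+70

1.840e+70


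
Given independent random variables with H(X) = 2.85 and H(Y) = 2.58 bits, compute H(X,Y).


For independent variables, H(X,Y) = H(X) + H(Y) = 2.85 + 2.58 = 5.43

5.43 bits


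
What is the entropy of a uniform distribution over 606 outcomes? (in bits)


H = log2(n) = log2(606) = 9.2432

9.2432 bits


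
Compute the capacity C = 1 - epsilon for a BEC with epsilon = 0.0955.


C = 1 - epsilon = 1 - 0.0955 = 0.9045

0.9045 bits


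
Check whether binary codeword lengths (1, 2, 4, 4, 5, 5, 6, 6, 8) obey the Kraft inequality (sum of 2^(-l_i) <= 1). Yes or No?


Kraft sum = sum(2^(-l_i)) = 0.9727, need <= 1. Result: satisfied (a binary prefix-free code with these lengths exists)

Yes


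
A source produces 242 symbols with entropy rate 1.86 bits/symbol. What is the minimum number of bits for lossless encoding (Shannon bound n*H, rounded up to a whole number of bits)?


Minimum bits >= n * H = 242 * 1.86 = 450.12, rounded up to a whole number of bits = 451

451 bits


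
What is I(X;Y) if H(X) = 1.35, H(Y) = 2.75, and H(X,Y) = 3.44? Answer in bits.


I(X;Y) = H(X) + H(Y) - H(X,Y) = 1.35 + 2.75 - 3.44 = 0.66

0.66 bits


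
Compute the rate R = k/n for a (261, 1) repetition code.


Rate = k/n = 1/261

1/261


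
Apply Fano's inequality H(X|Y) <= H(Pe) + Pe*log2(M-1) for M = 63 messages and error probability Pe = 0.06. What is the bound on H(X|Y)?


H(Pe) = -Pe*log2(Pe) - (1-Pe)*log2(1-Pe) = -0.06*log2(0.06) - 0.94*log2(0.94) = 0.243534 + 0.083911 = 0.3274. Pe*log2(M-1) = 0.06*log2(62) = 0.357252. Bound = H(Pe) + Pe*log2(M-1) = 0.243534 + 0.083911 + 0.357252 = 0.6847

0.6847 bits


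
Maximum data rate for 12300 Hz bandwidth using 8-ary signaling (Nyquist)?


Rate = 2 * B * log2(M) = 2 * 12300 * 3.0 = 73800.0

73800.0 bps


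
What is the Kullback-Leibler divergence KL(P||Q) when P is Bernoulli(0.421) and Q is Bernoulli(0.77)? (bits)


KL = p*log2(p/q) + (1-p)*log2((1-p)/(1-q)) = 0.421*log2(0.421/0.77) + 0.579*log2(0.579/0.23) = 0.4045

0.4045 bits


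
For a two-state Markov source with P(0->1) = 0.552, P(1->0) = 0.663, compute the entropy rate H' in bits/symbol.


Stationary distribution: pi_0 = p10/(p01+p10) = 0.5457, pi_1 = 0.4543. Entropy rate H' = pi_0*H(p01) + pi_1*H(p10) = 0.5457*0.9922 + 0.4543*0.9219 = 0.9603

0.9603 bits/symbol


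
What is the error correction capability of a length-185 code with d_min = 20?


Correction capability = floor((d-1)/2) = floor((20-1)/2) = 9

9 errors


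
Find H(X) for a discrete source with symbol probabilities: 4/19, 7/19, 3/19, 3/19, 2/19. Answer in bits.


H = -sum(p_i * log2(p_i)). Terms: -(4/19)*log2(4/19) = 0.473248; -(7/19)*log2(7/19) = 0.530737; -(3/19)*log2(3/19) = 0.420468; -(3/19)*log2(3/19) = 0.420468; -(2/19)*log2(2/19) = 0.341887. H = 0.473248 + 0.530737 + 0.420468 + 0.420468 + 0.341887 = 2.1868

2.1868 bits


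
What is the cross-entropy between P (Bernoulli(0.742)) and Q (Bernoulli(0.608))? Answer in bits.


H(P,Q) = -p*log2(q) - (1-p)*log2(1-q). -0.742*log2(0.608) = 0.532650; -0.258*log2(0.392) = 0.348577. H(P,Q) = 0.532650 + 0.348577 = 0.8812

0.8812 bits


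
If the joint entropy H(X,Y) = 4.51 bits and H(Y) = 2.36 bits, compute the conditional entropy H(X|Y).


H(X|Y) = H(X,Y) - H(Y) = 4.51 - 2.36 = 2.15

2.15 bits


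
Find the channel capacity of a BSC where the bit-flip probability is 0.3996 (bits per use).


H(p) = -p*log2(p) - (1-p)*log2(1-p) = -0.3996*log2(0.3996) - 0.6004*log2(0.6004) = 0.528819 + 0.441897 = 0.9707. C = 1 - H(p) = 1 - 0.9707 = 0.0293

0.0293 bits


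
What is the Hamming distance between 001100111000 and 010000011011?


Count differing positions: . ^ ^ ^ . . ^ . . . ^ ^ = 6 differences

6


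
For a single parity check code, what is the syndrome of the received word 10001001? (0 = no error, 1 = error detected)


Syndrome = XOR of all bits = 1 XOR 0 XOR 0 XOR 0 XOR 1 XOR 0 XOR 0 XOR 1 = 1

1


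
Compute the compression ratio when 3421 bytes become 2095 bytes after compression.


Ratio = original / compressed = 3421 / 2095 = 1.6329

1.6329


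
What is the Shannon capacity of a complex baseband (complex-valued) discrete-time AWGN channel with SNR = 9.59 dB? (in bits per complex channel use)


SNR_linear = 10^(9.59/10) = 9.0991; C = log2(1 + SNR_linear) = log2(1 + 9.0991) = 3.3362

3.3362 bits/channel use


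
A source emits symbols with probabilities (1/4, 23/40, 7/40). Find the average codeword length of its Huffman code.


Huffman construction (repeatedly merge the two least-probable nodes; each merge adds 1 bit to every symbol beneath it): 7/40 + 1/4 = 17/40; 17/40 + 23/40 = 1. Resulting codeword lengths (in the order the probabilities were given): (2, 1, 2). L_avg = sum(p_i * l_i) = 1/4*2 + 23/40*1 + 7/40*2 = 57/40 = 1.425

1.425 bits


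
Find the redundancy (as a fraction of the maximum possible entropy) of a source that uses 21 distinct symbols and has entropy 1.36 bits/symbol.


H_max = log2(K) = log2(21) = 4.3923 bits/symbol. Redundancy = 1 - H/H_max = 1 - 1.36/4.3923 = 1 - 0.3096 = 0.6904

0.6904


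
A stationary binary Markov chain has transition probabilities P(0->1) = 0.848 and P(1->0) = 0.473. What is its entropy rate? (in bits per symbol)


Stationary distribution: pi_0 = p10/(p01+p10) = 0.3581, pi_1 = 0.6419. Entropy rate H' = pi_0*H(p01) + pi_1*H(p10) = 0.3581*0.6148 + 0.6419*0.9979 = 0.8607

0.8607 bits/symbol


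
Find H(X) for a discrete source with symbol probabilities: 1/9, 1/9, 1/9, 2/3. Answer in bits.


H = -sum(p_i * log2(p_i)). Terms: -(1/9)*log2(1/9) = 0.352214; -(1/9)*log2(1/9) = 0.352214; -(1/9)*log2(1/9) = 0.352214; -(2/3)*log2(2/3) = 0.389975. H = 0.352214 + 0.352214 + 0.352214 + 0.389975 = 1.4466

1.4466 bits


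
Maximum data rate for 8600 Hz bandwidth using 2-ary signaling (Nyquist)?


Rate = 2 * B * log2(M) = 2 * 8600 * 1.0 = 17200.0

17200.0 bps


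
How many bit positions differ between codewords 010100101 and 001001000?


Count differing positions: . ^ ^ ^ . ^ ^ . ^ = 6 differences

6


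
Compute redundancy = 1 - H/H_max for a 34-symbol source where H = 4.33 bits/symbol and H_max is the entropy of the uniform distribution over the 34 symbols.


H_max = log2(K) = log2(34) = 5.0875 bits/symbol. Redundancy = 1 - H/H_max = 1 - 4.33/5.0875 = 1 - 0.8511 = 0.1489

0.1489


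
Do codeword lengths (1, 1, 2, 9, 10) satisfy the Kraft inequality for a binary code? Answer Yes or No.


Kraft sum = sum(2^(-l_i)) = 1.2529, need <= 1. Result: violated (a binary prefix-free code with these lengths cannot exist)

No


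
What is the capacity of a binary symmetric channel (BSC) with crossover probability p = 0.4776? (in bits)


H(p) = -p*log2(p) - (1-p)*log2(1-p) = -0.4776*log2(0.4776) - 0.5224*log2(0.5224) = 0.509181 + 0.489370 = 0.9986. C = 1 - H(p) = 1 - 0.9986 = 0.0014

0.0014 bits


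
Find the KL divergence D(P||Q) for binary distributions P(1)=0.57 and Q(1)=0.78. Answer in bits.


KL = p*log2(p/q) + (1-p)*log2((1-p)/(1-q)) = 0.57*log2(0.57/0.78) + 0.43*log2(0.43/0.22) = 0.1578

0.1578 bits


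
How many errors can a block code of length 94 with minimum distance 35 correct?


Correction capability = floor((d-1)/2) = floor((35-1)/2) = 17

17 errors


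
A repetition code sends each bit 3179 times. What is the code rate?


Rate = k/n = 1/3179

1/3179


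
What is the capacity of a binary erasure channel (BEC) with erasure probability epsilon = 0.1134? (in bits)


C = 1 - epsilon = 1 - 0.1134 = 0.8866

0.8866 bits


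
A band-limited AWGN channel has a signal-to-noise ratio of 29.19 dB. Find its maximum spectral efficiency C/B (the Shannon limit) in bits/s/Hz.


SNR_linear = 10^(29.19/10) = 829.8508; C/B = log2(1 + SNR_linear) = log2(1 + 829.8508) = 9.6984

9.6984 bits/s/Hz


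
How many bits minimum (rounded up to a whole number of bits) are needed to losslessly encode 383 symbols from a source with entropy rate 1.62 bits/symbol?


Minimum bits >= n * H = 383 * 1.62 = 620.46, rounded up to a whole number of bits = 621

621 bits


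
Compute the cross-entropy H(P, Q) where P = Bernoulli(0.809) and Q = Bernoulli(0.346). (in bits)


H(P,Q) = -p*log2(q) - (1-p)*log2(1-q). -0.809*log2(0.346) = 1.238705; -0.191*log2(0.654) = 0.117014. H(P,Q) = 1.238705 + 0.117014 = 1.3557

1.3557 bits


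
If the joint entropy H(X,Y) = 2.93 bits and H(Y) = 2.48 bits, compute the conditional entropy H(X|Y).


H(X|Y) = H(X,Y) - H(Y) = 2.93 - 2.48 = 0.45

0.45 bits


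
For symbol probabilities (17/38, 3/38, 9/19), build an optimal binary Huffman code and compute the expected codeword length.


Huffman construction (repeatedly merge the two least-probable nodes; each merge adds 1 bit to every symbol beneath it): 3/38 + 17/38 = 10/19; 9/19 + 10/19 = 1. Resulting codeword lengths (in the order the probabilities were given): (2, 2, 1). L_avg = sum(p_i * l_i) = 17/38*2 + 3/38*2 + 9/19*1 = 29/19 = 1.5263

1.5263 bits


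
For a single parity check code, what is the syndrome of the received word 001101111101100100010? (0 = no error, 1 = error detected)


Syndrome = XOR of all bits = 0 XOR 0 XOR 1 XOR 1 XOR 0 XOR 1 XOR 1 XOR 1 XOR 1 XOR 1 XOR 0 XOR 1 XOR 1 XOR 0 XOR 0 XOR 1 XOR 0 XOR 0 XOR 0 XOR 1 XOR 0 = 1

1


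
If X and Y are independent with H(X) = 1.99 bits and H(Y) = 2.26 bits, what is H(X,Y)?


For independent variables, H(X,Y) = H(X) + H(Y) = 1.99 + 2.26 = 4.25

4.25 bits


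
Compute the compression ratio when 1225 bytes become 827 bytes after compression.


Ratio = original / compressed = 1225 / 827 = 1.4813

1.4813


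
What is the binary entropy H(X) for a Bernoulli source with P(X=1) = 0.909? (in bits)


H = -p*log2(p) - (1-p)*log2(1-p). -0.909*log2(0.909) = 0.125122; -0.091*log2(0.091) = 0.314677. H = 0.125122 + 0.314677 = 0.4398

0.4398 bits


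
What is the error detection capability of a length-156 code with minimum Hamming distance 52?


Detection capability = d_min - 1 = 52 - 1 = 51

51 errors


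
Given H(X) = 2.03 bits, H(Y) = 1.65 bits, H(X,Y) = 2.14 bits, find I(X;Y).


I(X;Y) = H(X) + H(Y) - H(X,Y) = 2.03 + 1.65 - 2.14 = 1.54

1.54 bits


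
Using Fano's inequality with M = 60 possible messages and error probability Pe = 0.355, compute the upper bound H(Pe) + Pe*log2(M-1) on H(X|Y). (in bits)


H(Pe) = -Pe*log2(Pe) - (1-Pe)*log2(1-Pe) = -0.355*log2(0.355) - 0.645*log2(0.645) = 0.530409 + 0.408046 = 0.9385. Pe*log2(M-1) = 0.355*log2(59) = 2.088338. Bound = H(Pe) + Pe*log2(M-1) = 0.530409 + 0.408046 + 2.088338 = 3.0268

3.0268 bits


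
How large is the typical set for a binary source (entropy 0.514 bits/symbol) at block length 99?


log2|A_typical| = nH = 99 * 0.514 = 50.886, so |A_typical| ~ 2^50.886 = 2.081e+15

2.081e+15


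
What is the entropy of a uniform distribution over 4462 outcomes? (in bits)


H = log2(n) = log2(4462) = 12.1235

12.1235 bits


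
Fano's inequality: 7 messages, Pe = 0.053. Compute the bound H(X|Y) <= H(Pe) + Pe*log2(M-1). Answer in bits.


H(Pe) = -Pe*log2(Pe) - (1-Pe)*log2(1-Pe) = -0.053*log2(0.053) - 0.947*log2(0.947) = 0.224607 + 0.074400 = 0.299. Pe*log2(M-1) = 0.053*log2(6) = 0.137003. Bound = H(Pe) + Pe*log2(M-1) = 0.224607 + 0.074400 + 0.137003 = 0.436

0.436 bits


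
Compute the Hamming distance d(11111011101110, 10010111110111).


Count differing positions: . ^ ^ . ^ ^ . . . ^ ^ . . ^ = 7 differences

7


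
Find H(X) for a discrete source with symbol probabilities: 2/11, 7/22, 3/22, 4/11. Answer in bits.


H = -sum(p_i * log2(p_i)). Terms: -(2/11)*log2(2/11) = 0.447169; -(7/22)*log2(7/22) = 0.525661; -(3/22)*log2(3/22) = 0.391973; -(4/11)*log2(4/11) = 0.530702. H = 0.447169 + 0.525661 + 0.391973 + 0.530702 = 1.8955

1.8955 bits


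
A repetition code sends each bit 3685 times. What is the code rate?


Rate = k/n = 1/3685

1/3685


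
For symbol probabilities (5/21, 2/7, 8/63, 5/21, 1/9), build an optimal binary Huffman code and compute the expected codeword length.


Huffman construction (repeatedly merge the two least-probable nodes; each merge adds 1 bit to every symbol beneath it): 1/9 + 8/63 = 5/21; 5/21 + 5/21 = 10/21; 5/21 + 2/7 = 11/21; 10/21 + 11/21 = 1. Resulting codeword lengths (in the order the probabilities were given): (2, 2, 3, 2, 3). L_avg = sum(p_i * l_i) = 5/21*2 + 2/7*2 + 8/63*3 + 5/21*2 + 1/9*3 = 47/21 = 2.2381

2.2381 bits


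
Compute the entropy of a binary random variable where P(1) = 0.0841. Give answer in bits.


H = -p*log2(p) - (1-p)*log2(1-p). -0.0841*log2(0.0841) = 0.300384; -0.9159*log2(0.9159) = 0.116079. H = 0.300384 + 0.116079 = 0.4165

0.4165 bits


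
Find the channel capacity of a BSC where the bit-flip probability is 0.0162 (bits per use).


H(p) = -p*log2(p) - (1-p)*log2(1-p) = -0.0162*log2(0.0162) - 0.9838*log2(0.9838) = 0.096355 + 0.023181 = 0.1195. C = 1 - H(p) = 1 - 0.1195 = 0.8805

0.8805 bits


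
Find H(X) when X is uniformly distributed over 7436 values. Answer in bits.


H = log2(n) = log2(7436) = 12.8603

12.8603 bits


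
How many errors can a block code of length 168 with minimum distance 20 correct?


Correction capability = floor((d-1)/2) = floor((20-1)/2) = 9

9 errors


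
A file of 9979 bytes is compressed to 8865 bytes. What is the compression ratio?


Ratio = original / compressed = 9979 / 8865 = 1.1257

1.1257


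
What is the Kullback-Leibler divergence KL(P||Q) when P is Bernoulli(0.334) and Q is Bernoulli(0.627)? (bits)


KL = p*log2(p/q) + (1-p)*log2((1-p)/(1-q)) = 0.334*log2(0.334/0.627) + 0.666*log2(0.666/0.373) = 0.2535

0.2535 bits


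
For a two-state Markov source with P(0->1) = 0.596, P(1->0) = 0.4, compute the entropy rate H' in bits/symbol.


Stationary distribution: pi_0 = p10/(p01+p10) = 0.4016, pi_1 = 0.5984. Entropy rate H' = pi_0*H(p01) + pi_1*H(p10) = 0.4016*0.9732 + 0.5984*0.971 = 0.9719

0.9719 bits/symbol


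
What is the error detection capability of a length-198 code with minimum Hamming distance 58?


Detection capability = d_min - 1 = 58 - 1 = 57

57 errors


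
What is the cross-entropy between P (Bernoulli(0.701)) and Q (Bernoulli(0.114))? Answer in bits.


H(P,Q) = -p*log2(q) - (1-p)*log2(1-q). -0.701*log2(0.114) = 2.196159; -0.299*log2(0.886) = 0.052212. H(P,Q) = 2.196159 + 0.052212 = 2.2484

2.2484 bits


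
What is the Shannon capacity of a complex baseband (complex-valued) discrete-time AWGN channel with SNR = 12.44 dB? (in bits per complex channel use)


SNR_linear = 10^(12.44/10) = 17.5388; C = log2(1 + SNR_linear) = log2(1 + 17.5388) = 4.2125

4.2125 bits/channel use


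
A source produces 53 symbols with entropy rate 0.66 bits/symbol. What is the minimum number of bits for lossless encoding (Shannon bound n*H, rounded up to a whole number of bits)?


Minimum bits >= n * H = 53 * 0.66 = 34.98, rounded up to a whole number of bits = 35

35 bits


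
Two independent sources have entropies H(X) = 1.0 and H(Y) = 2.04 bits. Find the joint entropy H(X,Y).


For independent variables, H(X,Y) = H(X) + H(Y) = 1.0 + 2.04 = 3.04

3.04 bits


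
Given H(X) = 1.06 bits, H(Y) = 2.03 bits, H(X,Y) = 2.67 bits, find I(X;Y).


I(X;Y) = H(X) + H(Y) - H(X,Y) = 1.06 + 2.03 - 2.67 = 0.42

0.42 bits


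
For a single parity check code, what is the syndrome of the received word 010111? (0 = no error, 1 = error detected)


Syndrome = XOR of all bits = 0 XOR 1 XOR 0 XOR 1 XOR 1 XOR 1 = 0

0


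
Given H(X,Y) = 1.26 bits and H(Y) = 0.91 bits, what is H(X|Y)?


H(X|Y) = H(X,Y) - H(Y) = 1.26 - 0.91 = 0.35

0.35 bits


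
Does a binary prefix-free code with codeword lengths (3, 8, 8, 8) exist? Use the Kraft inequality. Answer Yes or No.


Kraft sum = sum(2^(-l_i)) = 0.1367, need <= 1. Result: satisfied (a binary prefix-free code with these lengths exists)

Yes


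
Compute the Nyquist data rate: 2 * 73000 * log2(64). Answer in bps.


Rate = 2 * B * log2(M) = 2 * 73000 * 6.0 = 876000.0

876000.0 bps


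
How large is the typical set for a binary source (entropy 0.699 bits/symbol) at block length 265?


log2|A_typical| = nH = 265 * 0.699 = 185.235, so |A_typical| ~ 2^185.235 = 5.772e+55

5.772e+55


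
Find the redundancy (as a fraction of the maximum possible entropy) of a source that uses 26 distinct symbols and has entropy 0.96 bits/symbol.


H_max = log2(K) = log2(26) = 4.7004 bits/symbol. Redundancy = 1 - H/H_max = 1 - 0.96/4.7004 = 1 - 0.2042 = 0.7958

0.7958


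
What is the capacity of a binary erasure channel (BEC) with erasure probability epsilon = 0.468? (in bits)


C = 1 - epsilon = 1 - 0.468 = 0.532

0.532 bits


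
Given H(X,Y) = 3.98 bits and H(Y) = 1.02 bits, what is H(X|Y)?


H(X|Y) = H(X,Y) - H(Y) = 3.98 - 1.02 = 2.96

2.96 bits


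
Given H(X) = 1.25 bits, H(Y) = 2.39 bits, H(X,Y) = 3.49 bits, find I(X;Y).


I(X;Y) = H(X) + H(Y) - H(X,Y) = 1.25 + 2.39 - 3.49 = 0.15

0.15 bits


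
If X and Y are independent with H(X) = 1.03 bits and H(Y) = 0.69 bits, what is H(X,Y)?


For independent variables, H(X,Y) = H(X) + H(Y) = 1.03 + 0.69 = 1.72

1.72 bits


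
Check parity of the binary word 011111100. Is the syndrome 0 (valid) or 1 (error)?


Syndrome = XOR of all bits = 0 XOR 1 XOR 1 XOR 1 XOR 1 XOR 1 XOR 1 XOR 0 XOR 0 = 0

0


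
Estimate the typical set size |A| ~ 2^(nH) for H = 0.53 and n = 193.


log2|A_typical| = nH = 193 * 0.53 = 102.29, so |A_typical| ~ 2^102.29 = 6.200e+30

6.200e+30


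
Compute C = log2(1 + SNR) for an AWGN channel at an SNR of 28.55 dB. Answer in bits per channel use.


SNR_linear = 10^(28.55/10) = 716.1434; C = log2(1 + SNR_linear) = log2(1 + 716.1434) = 9.4861

9.4861 bits/channel use


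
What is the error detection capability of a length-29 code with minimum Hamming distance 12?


Detection capability = d_min - 1 = 12 - 1 = 11

11 errors


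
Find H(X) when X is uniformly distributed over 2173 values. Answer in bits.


H = log2(n) = log2(2173) = 11.0855

11.0855 bits


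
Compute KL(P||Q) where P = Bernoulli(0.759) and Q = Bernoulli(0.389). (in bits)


KL = p*log2(p/q) + (1-p)*log2((1-p)/(1-q)) = 0.759*log2(0.759/0.389) + 0.241*log2(0.241/0.611) = 0.4085

0.4085 bits


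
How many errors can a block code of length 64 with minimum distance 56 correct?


Correction capability = floor((d-1)/2) = floor((56-1)/2) = 27

27 errors


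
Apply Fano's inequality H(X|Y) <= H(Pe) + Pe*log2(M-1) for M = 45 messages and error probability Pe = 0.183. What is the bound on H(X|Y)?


H(Pe) = -Pe*log2(Pe) - (1-Pe)*log2(1-Pe) = -0.183*log2(0.183) - 0.817*log2(0.817) = 0.448365 + 0.238231 = 0.6866. Pe*log2(M-1) = 0.183*log2(44) = 0.999076. Bound = H(Pe) + Pe*log2(M-1) = 0.448365 + 0.238231 + 0.999076 = 1.6857

1.6857 bits


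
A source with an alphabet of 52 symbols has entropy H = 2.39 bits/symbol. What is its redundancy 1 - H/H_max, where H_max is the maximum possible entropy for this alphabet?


H_max = log2(K) = log2(52) = 5.7004 bits/symbol. Redundancy = 1 - H/H_max = 1 - 2.39/5.7004 = 1 - 0.4193 = 0.5807

0.5807


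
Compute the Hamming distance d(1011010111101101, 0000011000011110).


Count differing positions: ^ . ^ ^ . . ^ ^ ^ ^ ^ ^ . . ^ ^ = 11 differences

11


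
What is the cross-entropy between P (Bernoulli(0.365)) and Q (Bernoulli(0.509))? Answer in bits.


H(P,Q) = -p*log2(q) - (1-p)*log2(1-q). -0.365*log2(0.509) = 0.355606; -0.635*log2(0.491) = 0.651640. H(P,Q) = 0.355606 + 0.651640 = 1.0072

1.0072 bits


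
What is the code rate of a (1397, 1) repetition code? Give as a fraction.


Rate = k/n = 1/1397

1/1397


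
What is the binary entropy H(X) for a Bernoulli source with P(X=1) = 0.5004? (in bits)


H = -p*log2(p) - (1-p)*log2(1-p). -0.5004*log2(0.5004) = 0.499823; -0.4996*log2(0.4996) = 0.500177. H = 0.499823 + 0.500177 = 1.0

1.0 bits


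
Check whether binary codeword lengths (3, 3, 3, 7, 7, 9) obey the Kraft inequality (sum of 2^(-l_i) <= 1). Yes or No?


Kraft sum = sum(2^(-l_i)) = 0.3926, need <= 1. Result: satisfied (a binary prefix-free code with these lengths exists)

Yes


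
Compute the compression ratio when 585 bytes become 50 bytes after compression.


Ratio = original / compressed = 585 / 50 = 11.7

11.7


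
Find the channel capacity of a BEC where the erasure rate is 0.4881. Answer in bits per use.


C = 1 - epsilon = 1 - 0.4881 = 0.5119

0.5119 bits


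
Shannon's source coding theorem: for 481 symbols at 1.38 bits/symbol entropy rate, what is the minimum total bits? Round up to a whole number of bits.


Minimum bits >= n * H = 481 * 1.38 = 663.78, rounded up to a whole number of bits = 664

664 bits


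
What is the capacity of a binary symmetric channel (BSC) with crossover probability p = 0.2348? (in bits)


H(p) = -p*log2(p) - (1-p)*log2(1-p) = -0.2348*log2(0.2348) - 0.7652*log2(0.7652) = 0.490848 + 0.295437 = 0.7863. C = 1 - H(p) = 1 - 0.7863 = 0.2137

0.2137 bits


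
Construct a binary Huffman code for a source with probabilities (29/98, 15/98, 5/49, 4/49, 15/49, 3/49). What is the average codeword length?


Huffman construction (repeatedly merge the two least-probable nodes; each merge adds 1 bit to every symbol beneath it): 3/49 + 4/49 = 1/7; 5/49 + 1/7 = 12/49; 15/98 + 12/49 = 39/98; 29/98 + 15/49 = 59/98; 39/98 + 59/98 = 1. Resulting codeword lengths (in the order the probabilities were given): (2, 2, 3, 4, 2, 4). L_avg = sum(p_i * l_i) = 29/98*2 + 15/98*2 + 5/49*3 + 4/49*4 + 15/49*2 + 3/49*4 = 117/49 = 2.3878

2.3878 bits


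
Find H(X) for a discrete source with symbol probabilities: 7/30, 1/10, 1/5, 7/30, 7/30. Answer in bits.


H = -sum(p_i * log2(p_i)). Terms: -(7/30)*log2(7/30) = 0.489892; -(1/10)*log2(1/10) = 0.332193; -(1/5)*log2(1/5) = 0.464386; -(7/30)*log2(7/30) = 0.489892; -(7/30)*log2(7/30) = 0.489892. H = 0.489892 + 0.332193 + 0.464386 + 0.489892 + 0.489892 = 2.2663

2.2663 bits


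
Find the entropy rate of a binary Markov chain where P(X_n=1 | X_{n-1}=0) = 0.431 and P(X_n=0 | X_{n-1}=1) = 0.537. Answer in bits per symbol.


Stationary distribution: pi_0 = p10/(p01+p10) = 0.5548, pi_1 = 0.4452. Entropy rate H' = pi_0*H(p01) + pi_1*H(p10) = 0.5548*0.9862 + 0.4452*0.996 = 0.9906

0.9906 bits/symbol


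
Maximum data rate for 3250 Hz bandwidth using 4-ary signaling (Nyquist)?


Rate = 2 * B * log2(M) = 2 * 3250 * 2.0 = 13000.0

13000.0 bps


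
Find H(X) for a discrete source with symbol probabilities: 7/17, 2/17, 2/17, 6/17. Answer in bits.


H = -sum(p_i * log2(p_i)). Terms: -(7/17)*log2(7/17) = 0.527103; -(2/17)*log2(2/17) = 0.363231; -(2/17)*log2(2/17) = 0.363231; -(6/17)*log2(6/17) = 0.530294. H = 0.527103 + 0.363231 + 0.363231 + 0.530294 = 1.7839

1.7839 bits


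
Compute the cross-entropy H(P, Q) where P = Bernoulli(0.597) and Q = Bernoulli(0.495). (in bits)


H(P,Q) = -p*log2(q) - (1-p)*log2(1-q). -0.597*log2(0.495) = 0.605656; -0.403*log2(0.505) = 0.397215. H(P,Q) = 0.605656 + 0.397215 = 1.0029

1.0029 bits


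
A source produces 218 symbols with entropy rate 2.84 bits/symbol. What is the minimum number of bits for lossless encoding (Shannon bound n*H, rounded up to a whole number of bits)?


Minimum bits >= n * H = 218 * 2.84 = 619.12, rounded up to a whole number of bits = 620

620 bits


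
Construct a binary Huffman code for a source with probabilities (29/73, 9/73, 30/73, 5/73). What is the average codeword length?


Huffman construction (repeatedly merge the two least-probable nodes; each merge adds 1 bit to every symbol beneath it): 5/73 + 9/73 = 14/73; 14/73 + 29/73 = 43/73; 30/73 + 43/73 = 1. Resulting codeword lengths (in the order the probabilities were given): (2, 3, 1, 3). L_avg = sum(p_i * l_i) = 29/73*2 + 9/73*3 + 30/73*1 + 5/73*3 = 130/73 = 1.7808

1.7808 bits


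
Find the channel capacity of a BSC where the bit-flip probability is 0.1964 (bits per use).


H(p) = -p*log2(p) - (1-p)*log2(1-p) = -0.1964*log2(0.1964) - 0.8036*log2(0.8036) = 0.461173 + 0.253496 = 0.7147. C = 1 - H(p) = 1 - 0.7147 = 0.2853

0.2853 bits


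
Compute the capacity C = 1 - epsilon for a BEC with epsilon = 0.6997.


C = 1 - epsilon = 1 - 0.6997 = 0.3003

0.3003 bits


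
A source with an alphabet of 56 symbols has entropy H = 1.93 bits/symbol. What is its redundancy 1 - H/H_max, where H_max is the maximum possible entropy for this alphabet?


H_max = log2(K) = log2(56) = 5.8074 bits/symbol. Redundancy = 1 - H/H_max = 1 - 1.93/5.8074 = 1 - 0.3323 = 0.6677

0.6677


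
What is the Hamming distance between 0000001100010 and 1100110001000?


Count differing positions: ^ ^ . . ^ ^ ^ ^ . ^ . ^ . = 8 differences

8


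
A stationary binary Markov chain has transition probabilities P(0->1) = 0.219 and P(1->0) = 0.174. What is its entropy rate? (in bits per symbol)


Stationary distribution: pi_0 = p10/(p01+p10) = 0.4427, pi_1 = 0.5573. Entropy rate H' = pi_0*H(p01) + pi_1*H(p10) = 0.4427*0.7583 + 0.5573*0.6668 = 0.7073

0.7073 bits/symbol


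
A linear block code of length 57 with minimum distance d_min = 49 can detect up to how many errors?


Detection capability = d_min - 1 = 49 - 1 = 48

48 errors


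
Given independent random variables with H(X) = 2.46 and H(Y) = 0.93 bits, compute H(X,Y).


For independent variables, H(X,Y) = H(X) + H(Y) = 2.46 + 0.93 = 3.39

3.39 bits


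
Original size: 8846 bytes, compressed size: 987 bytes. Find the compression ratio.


Ratio = original / compressed = 8846 / 987 = 8.9625

8.9625


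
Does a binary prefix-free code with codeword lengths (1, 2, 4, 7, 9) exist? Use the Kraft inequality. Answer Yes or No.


Kraft sum = sum(2^(-l_i)) = 0.8223, need <= 1. Result: satisfied (a binary prefix-free code with these lengths exists)

Yes


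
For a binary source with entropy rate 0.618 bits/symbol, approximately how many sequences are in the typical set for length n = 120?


log2|A_typical| = nH = 120 * 0.618 = 74.16, so |A_typical| ~ 2^74.16 = 2.110e+22

2.110e+22


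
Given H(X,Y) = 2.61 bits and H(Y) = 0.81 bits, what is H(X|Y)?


H(X|Y) = H(X,Y) - H(Y) = 2.61 - 0.81 = 1.8

1.8 bits


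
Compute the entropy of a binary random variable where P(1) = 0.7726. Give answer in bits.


H = -p*log2(p) - (1-p)*log2(1-p). -0.7726*log2(0.7726) = 0.287567; -0.2274*log2(0.2274) = 0.485885. H = 0.287567 + 0.485885 = 0.7735

0.7735 bits


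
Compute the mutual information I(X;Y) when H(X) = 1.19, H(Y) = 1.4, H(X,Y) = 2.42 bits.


I(X;Y) = H(X) + H(Y) - H(X,Y) = 1.19 + 1.4 - 2.42 = 0.17

0.17 bits


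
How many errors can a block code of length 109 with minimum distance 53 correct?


Correction capability = floor((d-1)/2) = floor((53-1)/2) = 26

26 errors


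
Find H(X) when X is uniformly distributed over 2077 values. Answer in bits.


H = log2(n) = log2(2077) = 11.0203

11.0203 bits


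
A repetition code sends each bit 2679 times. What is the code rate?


Rate = k/n = 1/2679

1/2679


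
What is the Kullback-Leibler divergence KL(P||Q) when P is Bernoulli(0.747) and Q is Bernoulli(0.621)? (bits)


KL = p*log2(p/q) + (1-p)*log2((1-p)/(1-q)) = 0.747*log2(0.747/0.621) + 0.253*log2(0.253/0.379) = 0.0516

0.0516 bits
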